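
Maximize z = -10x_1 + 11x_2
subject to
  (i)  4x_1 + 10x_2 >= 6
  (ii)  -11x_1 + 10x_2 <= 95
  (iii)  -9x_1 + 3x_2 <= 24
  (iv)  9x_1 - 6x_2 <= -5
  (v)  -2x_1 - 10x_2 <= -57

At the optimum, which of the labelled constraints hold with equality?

Corner points and z = -10x_1 + 11x_2:
  (15/19, 197/19) → z = 2017/19
  (65/3, 100/3) → z = 150
  (-23/32, 187/32) → z = 2287/32
  (146/51, 523/102) → z = 2833/102

The maximum is at (65/3, 100/3). Substituting into each constraint, equality holds for (ii) and (iv); the remaining constraints have slack.

(ii) and (iv)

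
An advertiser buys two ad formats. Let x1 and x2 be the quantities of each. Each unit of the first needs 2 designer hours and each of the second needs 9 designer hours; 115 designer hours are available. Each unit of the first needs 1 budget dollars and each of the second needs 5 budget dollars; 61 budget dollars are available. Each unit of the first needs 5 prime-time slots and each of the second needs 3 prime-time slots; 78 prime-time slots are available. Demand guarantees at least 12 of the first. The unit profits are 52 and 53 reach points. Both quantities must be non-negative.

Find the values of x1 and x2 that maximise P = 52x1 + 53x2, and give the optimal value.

x1 = 12, x2 = 6, maximum P = 942

At the optimal vertex, 5x1 + 3x2 = 78 and x1 = 12.
Solving simultaneously gives x1 = 12, x2 = 6.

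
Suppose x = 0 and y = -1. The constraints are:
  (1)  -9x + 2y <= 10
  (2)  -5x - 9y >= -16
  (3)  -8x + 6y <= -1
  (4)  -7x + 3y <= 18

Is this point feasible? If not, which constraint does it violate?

feasible

(1): -2 ≤ 10 ✓
(2): 9 ≥ -16 ✓
(3): -6 ≤ -1 ✓
(4): -3 ≤ 18 ✓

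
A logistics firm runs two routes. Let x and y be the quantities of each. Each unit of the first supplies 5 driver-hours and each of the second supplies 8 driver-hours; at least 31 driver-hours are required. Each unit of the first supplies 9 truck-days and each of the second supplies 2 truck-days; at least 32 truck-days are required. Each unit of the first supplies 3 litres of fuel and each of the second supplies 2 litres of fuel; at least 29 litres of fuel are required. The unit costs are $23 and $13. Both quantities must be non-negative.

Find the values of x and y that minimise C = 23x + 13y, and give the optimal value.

The feasible region is unbounded (it extends along (0, 1), (1, 0)), but C strictly increases along every unbounded feasible direction, so there is no improving ray and the minimum is attained at a vertex.

x = 1/2, y = 55/4, minimum C = 761/4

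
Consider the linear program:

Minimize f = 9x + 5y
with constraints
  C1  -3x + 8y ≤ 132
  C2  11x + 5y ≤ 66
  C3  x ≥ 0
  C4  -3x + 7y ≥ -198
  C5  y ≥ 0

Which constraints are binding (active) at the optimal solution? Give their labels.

C3 and C5

Feasible corners and f = 9x + 5y:
  (0, 66/5) → f = 66
  (6, 0) → f = 54
  (0, 0) → f = 0

The minimum is at (0, 0). Substituting into each constraint, equality holds for C3 and C5; the remaining constraints have slack.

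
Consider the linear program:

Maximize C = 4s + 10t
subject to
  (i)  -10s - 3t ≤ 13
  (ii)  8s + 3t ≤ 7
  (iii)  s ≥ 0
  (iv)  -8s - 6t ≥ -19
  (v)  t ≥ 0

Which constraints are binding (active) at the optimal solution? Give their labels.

Vertices and C = 4s + 10t:
  (0, 7/3) → C = 70/3
  (7/8, 0) → C = 7/2
  (0, 0) → C = 0

The maximum is at (0, 7/3). Substituting into each constraint, equality holds for (ii) and (iii); the remaining constraints have slack.

(ii) and (iii)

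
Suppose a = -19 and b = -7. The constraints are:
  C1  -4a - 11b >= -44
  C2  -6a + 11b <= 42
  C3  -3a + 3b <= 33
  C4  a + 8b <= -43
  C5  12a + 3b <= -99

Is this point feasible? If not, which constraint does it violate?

not feasible — violates C3

Constraint C3: -3a + 3b = 36, which is not ≤ 33. All other constraints are satisfied.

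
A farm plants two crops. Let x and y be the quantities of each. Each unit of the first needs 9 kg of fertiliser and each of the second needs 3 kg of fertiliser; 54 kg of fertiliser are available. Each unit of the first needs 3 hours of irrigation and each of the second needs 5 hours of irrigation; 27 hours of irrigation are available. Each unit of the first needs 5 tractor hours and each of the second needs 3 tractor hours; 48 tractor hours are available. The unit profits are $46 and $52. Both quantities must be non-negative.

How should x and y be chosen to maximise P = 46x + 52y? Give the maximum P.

x = 21/4, y = 9/4, maximum P = 717/2

Corner points and P = 46x + 52y:
  (0, 0) → P = 0
  (0, 27/5) → P = 1404/5
  (6, 0) → P = 276
  (21/4, 9/4) → P = 717/2

At the optimal vertex, 9x + 3y = 54 and 3x + 5y = 27.
Solving simultaneously gives x = 21/4, y = 9/4.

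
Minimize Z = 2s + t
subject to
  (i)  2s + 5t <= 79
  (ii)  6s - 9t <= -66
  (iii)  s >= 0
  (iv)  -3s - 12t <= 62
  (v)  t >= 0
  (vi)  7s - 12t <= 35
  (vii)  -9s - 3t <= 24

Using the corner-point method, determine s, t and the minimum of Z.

s = 0, t = 22/3, minimum Z = 22/3

The optimum lies where 6s - 9t = -66 and s = 0.
Solving simultaneously gives s = 0, t = 22/3.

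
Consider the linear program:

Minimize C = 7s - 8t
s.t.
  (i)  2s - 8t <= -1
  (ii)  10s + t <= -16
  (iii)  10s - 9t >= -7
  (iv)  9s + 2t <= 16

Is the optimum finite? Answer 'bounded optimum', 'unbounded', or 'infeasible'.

The boundaries 2s - 8t = -1 and 10s + t = -16 meet at (-129/82, -11/41), but that point violates 10s - 9t ≥ -7. Every candidate vertex is excluded by some other constraint, so the feasible region is empty.

infeasible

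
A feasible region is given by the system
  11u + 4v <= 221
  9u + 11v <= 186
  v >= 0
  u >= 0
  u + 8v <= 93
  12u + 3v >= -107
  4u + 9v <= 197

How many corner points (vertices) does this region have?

5

Pairwise boundary intersections that survive every other constraint:
  (1687/85, 57/85)
  (221/11, 0)
  (465/61, 651/61)
  (0, 0)
  (0, 93/8)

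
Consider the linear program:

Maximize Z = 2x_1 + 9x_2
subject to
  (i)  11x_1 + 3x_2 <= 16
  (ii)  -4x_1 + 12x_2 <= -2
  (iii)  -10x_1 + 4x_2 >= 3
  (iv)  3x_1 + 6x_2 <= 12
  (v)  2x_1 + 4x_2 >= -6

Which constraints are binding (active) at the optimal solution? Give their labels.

Corner points and Z = 2x_1 + 9x_2:
  (-11/26, -4/13) → Z = -47/13
  (-8/5, -7/10) → Z = -19/2
  (-3/4, -9/8) → Z = -93/8

The maximum is at (-11/26, -4/13). Substituting into each constraint, equality holds for (ii) and (iii); the remaining constraints have slack.

(ii) and (iii)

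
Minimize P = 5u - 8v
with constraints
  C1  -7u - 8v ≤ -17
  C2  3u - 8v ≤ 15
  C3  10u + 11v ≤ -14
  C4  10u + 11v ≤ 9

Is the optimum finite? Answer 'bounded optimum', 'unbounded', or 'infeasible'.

From the feasible point (-299/3, 268/3), moving in the direction (-11, 10) keeps every constraint satisfied while P decreases without bound.

unbounded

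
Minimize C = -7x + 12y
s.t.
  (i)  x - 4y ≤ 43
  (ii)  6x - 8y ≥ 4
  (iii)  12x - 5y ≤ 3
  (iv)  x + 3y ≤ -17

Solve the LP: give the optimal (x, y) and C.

Vertices and C = -7x + 12y:
  (-41/2, -127/8) → C = -47
  (-203/43, -513/43) → C = -4735/43
  (-62/13, -53/13) → C = -202/13
  (-76/41, -207/41) → C = -1952/41

The optimum lies where x - 4y = 43 and 12x - 5y = 3.
Solving simultaneously gives x = -203/43, y = -513/43.

x = -203/43, y = -513/43, minimum C = -4735/43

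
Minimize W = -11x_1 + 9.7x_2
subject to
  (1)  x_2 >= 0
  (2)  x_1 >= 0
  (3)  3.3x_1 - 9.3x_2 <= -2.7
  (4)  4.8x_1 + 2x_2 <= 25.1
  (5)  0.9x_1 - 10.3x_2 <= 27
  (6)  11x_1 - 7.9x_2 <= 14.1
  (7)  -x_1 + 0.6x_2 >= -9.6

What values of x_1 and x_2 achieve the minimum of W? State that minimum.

Vertices and W = -11x_1 + 9.7x_2:
  (0, 9/31) → W = 873/310
  (0, 251/20) → W = 24347/200
  (2, 1) → W = -123/10
  (22649/5992, 10421/2996) → W = -117429/14980

x_1 = 2, x_2 = 1, minimum W = -12.3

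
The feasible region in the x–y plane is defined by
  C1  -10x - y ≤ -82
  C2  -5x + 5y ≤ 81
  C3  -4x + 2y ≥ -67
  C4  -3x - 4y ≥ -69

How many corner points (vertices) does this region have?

3

Of the 6 pairwise boundary intersections, those satisfying every inequality are:
  (77/8, -57/4)
  (7, 12)
  (203/11, 75/22)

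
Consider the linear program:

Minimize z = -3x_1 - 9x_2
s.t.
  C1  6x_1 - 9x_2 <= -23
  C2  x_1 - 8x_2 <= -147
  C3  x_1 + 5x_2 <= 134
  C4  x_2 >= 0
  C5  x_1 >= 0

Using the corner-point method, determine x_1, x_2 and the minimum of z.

Corner points and z = -3x_1 - 9x_2:
  (337/13, 281/13) → z = -3540/13
  (0, 147/8) → z = -1323/8
  (0, 134/5) → z = -1206/5

The binding constraints are x_1 - 8x_2 = -147 and x_1 + 5x_2 = 134.
Solving simultaneously gives x_1 = 337/13, x_2 = 281/13.

x_1 = 337/13, x_2 = 281/13, minimum z = -3540/13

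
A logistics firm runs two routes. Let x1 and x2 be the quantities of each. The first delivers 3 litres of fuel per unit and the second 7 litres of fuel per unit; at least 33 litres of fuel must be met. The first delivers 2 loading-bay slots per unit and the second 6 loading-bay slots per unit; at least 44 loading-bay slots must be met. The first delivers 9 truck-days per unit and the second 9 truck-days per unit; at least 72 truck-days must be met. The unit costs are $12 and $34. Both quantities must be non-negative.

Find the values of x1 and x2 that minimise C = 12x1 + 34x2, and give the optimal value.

The feasible region is unbounded (it extends along (0, 1), (1, 0)), but C strictly increases along every unbounded feasible direction, so there is no improving ray and the minimum is attained at a vertex.

x1 = 1, x2 = 7, minimum C = 250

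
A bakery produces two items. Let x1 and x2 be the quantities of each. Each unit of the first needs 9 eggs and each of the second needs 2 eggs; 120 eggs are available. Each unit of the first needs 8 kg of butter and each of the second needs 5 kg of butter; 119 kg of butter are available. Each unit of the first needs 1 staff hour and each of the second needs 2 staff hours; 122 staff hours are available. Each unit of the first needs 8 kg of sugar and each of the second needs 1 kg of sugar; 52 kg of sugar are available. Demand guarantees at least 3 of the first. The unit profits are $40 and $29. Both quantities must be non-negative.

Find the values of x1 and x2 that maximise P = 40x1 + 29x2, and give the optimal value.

Vertices and P = 40x1 + 29x2:
  (13/2, 0) → P = 260
  (3, 0) → P = 120
  (141/32, 67/4) → P = 662
  (3, 19) → P = 671

x1 = 3, x2 = 19, maximum P = 671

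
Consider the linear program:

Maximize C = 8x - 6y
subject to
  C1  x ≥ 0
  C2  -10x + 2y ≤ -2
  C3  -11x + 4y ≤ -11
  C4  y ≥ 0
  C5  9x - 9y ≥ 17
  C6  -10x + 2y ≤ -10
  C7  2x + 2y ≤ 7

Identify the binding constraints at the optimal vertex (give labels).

Extreme points and C = 8x - 6y:
  (17/9, 0) → C = 136/9
  (7/2, 0) → C = 28
  (97/36, 29/36) → C = 301/18

The maximum is at (7/2, 0). Substituting into each constraint, equality holds for C4 and C7; the remaining constraints have slack.

C4 and C7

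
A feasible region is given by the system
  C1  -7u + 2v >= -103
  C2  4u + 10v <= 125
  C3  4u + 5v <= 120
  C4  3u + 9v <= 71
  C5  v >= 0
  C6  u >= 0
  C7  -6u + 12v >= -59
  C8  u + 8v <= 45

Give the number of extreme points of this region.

Intersecting each pair of boundary lines and keeping only the points that satisfy every inequality leaves:
  (461/30, 83/30)
  (163/15, 64/15)
  (0, 0)
  (59/6, 0)
  (0, 45/8)

5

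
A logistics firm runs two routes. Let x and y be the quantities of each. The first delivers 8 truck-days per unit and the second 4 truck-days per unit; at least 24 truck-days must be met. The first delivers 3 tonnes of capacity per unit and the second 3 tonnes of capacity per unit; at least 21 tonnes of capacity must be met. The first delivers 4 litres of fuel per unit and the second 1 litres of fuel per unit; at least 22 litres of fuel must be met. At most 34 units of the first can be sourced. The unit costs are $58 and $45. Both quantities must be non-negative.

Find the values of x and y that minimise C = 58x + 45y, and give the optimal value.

x = 5, y = 2, minimum C = 380

The feasible region is unbounded (it extends along (0, 1)), but C strictly increases along every unbounded feasible direction, so there is no improving ray and the minimum is attained at a vertex.

The binding constraints are 3x + 3y = 21 and 4x + y = 22.
Solving simultaneously gives x = 5, y = 2.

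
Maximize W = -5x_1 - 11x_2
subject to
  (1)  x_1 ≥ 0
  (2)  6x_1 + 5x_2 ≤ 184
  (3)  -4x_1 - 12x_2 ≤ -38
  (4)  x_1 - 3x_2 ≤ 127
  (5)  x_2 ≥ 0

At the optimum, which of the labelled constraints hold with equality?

Vertices and W = -5x_1 - 11x_2:
  (0, 184/5) → W = -2024/5
  (0, 19/6) → W = -209/6
  (92/3, 0) → W = -460/3
  (19/2, 0) → W = -95/2

The maximum is at (0, 19/6). Substituting into each constraint, equality holds for (1) and (3); the remaining constraints have slack.

(1) and (3)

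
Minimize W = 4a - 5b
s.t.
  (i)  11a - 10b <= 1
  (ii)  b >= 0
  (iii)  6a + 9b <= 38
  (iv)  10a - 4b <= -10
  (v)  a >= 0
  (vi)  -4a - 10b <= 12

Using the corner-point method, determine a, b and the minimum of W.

a = 0, b = 38/9, minimum W = -190/9

Vertices and W = 4a - 5b:
  (31/57, 220/57) → W = -976/57
  (0, 38/9) → W = -190/9
  (0, 5/2) → W = -25/2

The optimum lies where 6a + 9b = 38 and a = 0.
Solving simultaneously gives a = 0, b = 38/9.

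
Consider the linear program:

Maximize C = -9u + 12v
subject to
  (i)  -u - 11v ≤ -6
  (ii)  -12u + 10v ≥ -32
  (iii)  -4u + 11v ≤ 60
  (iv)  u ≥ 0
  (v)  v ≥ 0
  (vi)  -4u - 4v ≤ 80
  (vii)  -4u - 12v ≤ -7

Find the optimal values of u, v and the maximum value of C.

Feasible corners and C = -9u + 12v:
  (206/71, 20/71) → C = -1614/71
  (5/32, 17/32) → C = 159/32
  (238/23, 212/23) → C = 402/23
  (0, 60/11) → C = 720/11
  (0, 7/12) → C = 7

u = 0, v = 60/11, maximum C = 720/11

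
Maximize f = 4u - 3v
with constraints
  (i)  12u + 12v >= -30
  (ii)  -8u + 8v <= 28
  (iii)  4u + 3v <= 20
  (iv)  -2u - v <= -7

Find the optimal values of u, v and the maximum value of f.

Feasible corners and f = 4u - 3v:
  (55/2, -30) → f = 200
  (19/2, -12) → f = 74
  (19/14, 34/7) → f = -64/7
  (7/6, 14/3) → f = -28/3

At the optimal vertex, 12u + 12v = -30 and 4u + 3v = 20.
Solving simultaneously gives u = 55/2, v = -30.

u = 55/2, v = -30, maximum f = 200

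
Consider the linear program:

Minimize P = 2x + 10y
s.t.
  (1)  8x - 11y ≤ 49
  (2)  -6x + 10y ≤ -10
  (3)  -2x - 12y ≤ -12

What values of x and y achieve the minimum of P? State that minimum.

Extreme points and P = 2x + 10y:
  (190/7, 107/7) → P = 1450/7
  (360/59, -1/59) → P = 710/59
  (60/23, 13/23) → P = 250/23

x = 60/23, y = 13/23, minimum P = 250/23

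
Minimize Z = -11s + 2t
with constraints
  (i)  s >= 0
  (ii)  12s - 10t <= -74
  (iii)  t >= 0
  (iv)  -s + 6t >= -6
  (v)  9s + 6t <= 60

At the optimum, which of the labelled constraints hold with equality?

Vertices and Z = -11s + 2t:
  (0, 37/5) → Z = 74/5
  (0, 10) → Z = 20
  (26/27, 77/9) → Z = 176/27

The minimum is at (26/27, 77/9). Substituting into each constraint, equality holds for (ii) and (v); the remaining constraints have slack.

(ii) and (v)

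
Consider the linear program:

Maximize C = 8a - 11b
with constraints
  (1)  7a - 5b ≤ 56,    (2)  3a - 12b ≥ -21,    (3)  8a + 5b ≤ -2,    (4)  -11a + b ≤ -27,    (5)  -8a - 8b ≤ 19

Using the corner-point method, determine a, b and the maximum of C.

a = 79/24, b = -17/3, maximum C = 266/3

Feasible corners and C = 8a - 11b:
  (19/9, -34/9) → C = 526/9
  (79/24, -17/3) → C = 266/3
  (197/96, -425/96) → C = 6251/96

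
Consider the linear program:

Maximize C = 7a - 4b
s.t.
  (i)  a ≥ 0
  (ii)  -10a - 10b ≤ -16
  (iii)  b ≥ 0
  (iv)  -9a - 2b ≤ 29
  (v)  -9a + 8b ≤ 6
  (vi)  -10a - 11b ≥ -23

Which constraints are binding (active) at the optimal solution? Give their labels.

Extreme points and C = 7a - 4b:
  (8/5, 0) → C = 56/5
  (2/5, 6/5) → C = -2
  (23/10, 0) → C = 161/10
  (118/179, 267/179) → C = -242/179

The maximum is at (23/10, 0). Substituting into each constraint, equality holds for (iii) and (vi); the remaining constraints have slack.

(iii) and (vi)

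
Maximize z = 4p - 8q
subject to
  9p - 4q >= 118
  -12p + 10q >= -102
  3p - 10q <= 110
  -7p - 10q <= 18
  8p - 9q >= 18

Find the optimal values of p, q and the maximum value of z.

Feasible corners and z = 4p - 8q:
  (386/21, 83/7) → z = -64/3
  (990/49, 782/49) → z = -328/7
  (369/14, 150/7) → z = -66

p = 386/21, q = 83/7, maximum z = -64/3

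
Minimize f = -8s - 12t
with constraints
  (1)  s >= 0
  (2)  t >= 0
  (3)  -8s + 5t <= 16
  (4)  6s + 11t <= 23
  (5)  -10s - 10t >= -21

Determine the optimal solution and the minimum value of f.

s = 1/50, t = 52/25, minimum f = -628/25

Vertices and f = -8s - 12t:
  (0, 0) → f = 0
  (0, 23/11) → f = -276/11
  (21/10, 0) → f = -84/5
  (1/50, 52/25) → f = -628/25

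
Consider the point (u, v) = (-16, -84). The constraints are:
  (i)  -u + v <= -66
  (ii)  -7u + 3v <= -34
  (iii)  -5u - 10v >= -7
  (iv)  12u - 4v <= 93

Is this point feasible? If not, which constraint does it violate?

Constraint (iv): 12u - 4v = 144, which is not ≤ 93. All other constraints are satisfied.

not feasible — violates (iv)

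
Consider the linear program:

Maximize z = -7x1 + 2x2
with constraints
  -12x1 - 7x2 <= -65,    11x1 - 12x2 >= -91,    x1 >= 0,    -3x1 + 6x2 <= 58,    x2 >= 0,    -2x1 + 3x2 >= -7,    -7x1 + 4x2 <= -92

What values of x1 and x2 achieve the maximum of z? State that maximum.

Corner points and z = -7x1 + 2x2:
  (72, 137/3) → z = -1238/3
  (392/15, 341/15) → z = -2062/15
  (248/13, 135/13) → z = -1466/13

At the optimal vertex, -2x1 + 3x2 = -7 and -7x1 + 4x2 = -92.
Solving simultaneously gives x1 = 248/13, x2 = 135/13.

x1 = 248/13, x2 = 135/13, maximum z = -1466/13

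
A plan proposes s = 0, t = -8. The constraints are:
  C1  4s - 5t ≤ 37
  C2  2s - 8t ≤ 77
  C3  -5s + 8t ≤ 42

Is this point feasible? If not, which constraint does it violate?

not feasible — violates C1

Constraint C1: 4s - 5t = 40, which is not ≤ 37. All other constraints are satisfied.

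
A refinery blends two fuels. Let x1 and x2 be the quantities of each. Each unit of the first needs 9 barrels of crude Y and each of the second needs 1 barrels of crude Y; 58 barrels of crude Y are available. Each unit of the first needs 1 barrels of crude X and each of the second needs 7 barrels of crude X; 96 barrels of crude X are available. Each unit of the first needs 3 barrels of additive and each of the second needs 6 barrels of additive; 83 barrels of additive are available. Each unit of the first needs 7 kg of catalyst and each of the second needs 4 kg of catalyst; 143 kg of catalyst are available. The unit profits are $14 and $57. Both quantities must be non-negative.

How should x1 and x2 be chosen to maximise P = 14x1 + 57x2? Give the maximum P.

x1 = 1/3, x2 = 41/3, maximum P = 2351/3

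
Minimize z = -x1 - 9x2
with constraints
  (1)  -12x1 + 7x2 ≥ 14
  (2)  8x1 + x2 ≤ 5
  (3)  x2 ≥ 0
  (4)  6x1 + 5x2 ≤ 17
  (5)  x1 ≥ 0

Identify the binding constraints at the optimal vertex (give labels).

Vertices and z = -x1 - 9x2:
  (21/68, 43/17) → z = -1569/68
  (0, 2) → z = -18
  (4/17, 53/17) → z = -481/17
  (0, 17/5) → z = -153/5

The minimum is at (0, 17/5). Substituting into each constraint, equality holds for (4) and (5); the remaining constraints have slack.

(4) and (5)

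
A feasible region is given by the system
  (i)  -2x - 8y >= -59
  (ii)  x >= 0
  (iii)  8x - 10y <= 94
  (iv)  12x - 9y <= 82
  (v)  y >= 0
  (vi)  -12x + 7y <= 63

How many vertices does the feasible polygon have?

Of the 15 pairwise boundary intersections, those satisfying every inequality are:
  (0, 59/8)
  (1187/114, 272/57)
  (0, 0)
  (41/6, 0)

4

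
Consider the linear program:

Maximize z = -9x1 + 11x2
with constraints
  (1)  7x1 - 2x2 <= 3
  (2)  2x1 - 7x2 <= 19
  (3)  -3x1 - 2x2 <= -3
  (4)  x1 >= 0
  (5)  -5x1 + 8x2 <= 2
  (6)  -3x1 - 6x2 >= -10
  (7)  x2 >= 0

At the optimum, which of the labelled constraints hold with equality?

(3) and (5)

Feasible corners and z = -9x1 + 11x2:
  (3/5, 3/5) → z = 6/5
  (14/23, 29/46) → z = 67/46
  (10/17, 21/34) → z = 3/2

The maximum is at (10/17, 21/34). Substituting into each constraint, equality holds for (3) and (5); the remaining constraints have slack.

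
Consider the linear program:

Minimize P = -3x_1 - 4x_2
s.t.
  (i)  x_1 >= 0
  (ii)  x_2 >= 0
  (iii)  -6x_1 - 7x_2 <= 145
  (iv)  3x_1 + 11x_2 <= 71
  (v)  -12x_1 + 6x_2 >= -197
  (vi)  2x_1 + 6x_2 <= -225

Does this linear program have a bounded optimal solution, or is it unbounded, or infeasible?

The boundaries x_1 = 0 and x_2 = 0 meet at (0, 0), but that point violates 2x_1 + 6x_2 ≤ -225. Every candidate vertex is excluded by some other constraint, so the feasible region is empty.

infeasible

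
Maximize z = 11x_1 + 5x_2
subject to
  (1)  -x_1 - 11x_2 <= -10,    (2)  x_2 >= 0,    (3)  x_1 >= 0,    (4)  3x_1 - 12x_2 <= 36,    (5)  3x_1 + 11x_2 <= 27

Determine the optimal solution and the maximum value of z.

x_1 = 17/2, x_2 = 3/22, maximum z = 1036/11

Vertices and z = 11x_1 + 5x_2:
  (0, 10/11) → z = 50/11
  (17/2, 3/22) → z = 1036/11
  (0, 27/11) → z = 135/11

At the optimal vertex, -x_1 - 11x_2 = -10 and 3x_1 + 11x_2 = 27.
Solving simultaneously gives x_1 = 17/2, x_2 = 3/22.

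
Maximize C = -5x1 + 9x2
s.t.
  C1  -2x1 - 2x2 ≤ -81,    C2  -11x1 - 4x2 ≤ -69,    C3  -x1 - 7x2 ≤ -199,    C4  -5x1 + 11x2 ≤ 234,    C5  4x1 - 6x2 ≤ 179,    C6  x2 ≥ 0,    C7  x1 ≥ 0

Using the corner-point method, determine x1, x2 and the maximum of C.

x1 = 423/32, x2 = 873/32, maximum C = 2871/16

Corner points and C = -5x1 + 9x2:
  (169/12, 317/12) → C = 502/3
  (423/32, 873/32) → C = 2871/16
  (2447/34, 617/34) → C = -3341/17
  (3373/14, 1831/14) → C = -193/7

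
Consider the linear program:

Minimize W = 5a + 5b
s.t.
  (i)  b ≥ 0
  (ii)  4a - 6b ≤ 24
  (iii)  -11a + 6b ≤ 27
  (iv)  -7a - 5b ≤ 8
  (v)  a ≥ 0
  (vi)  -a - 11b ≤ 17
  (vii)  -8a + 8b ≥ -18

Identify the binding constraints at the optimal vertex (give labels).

(i) and (v)

Vertices and W = 5a + 5b:
  (0, 0) → W = 0
  (9/4, 0) → W = 45/4
  (0, 9/2) → W = 45/2
The feasible region is unbounded (it extends along (1, 1), (6, 11)), but W strictly increases along every unbounded feasible direction, so there is no improving ray and the minimum is attained at a vertex.

The minimum is at (0, 0). Substituting into each constraint, equality holds for (i) and (v); the remaining constraints have slack.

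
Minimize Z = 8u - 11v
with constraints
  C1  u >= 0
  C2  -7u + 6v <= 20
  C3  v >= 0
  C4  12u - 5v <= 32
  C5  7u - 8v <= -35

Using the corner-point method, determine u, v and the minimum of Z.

Feasible corners and Z = 8u - 11v:
  (292/37, 464/37) → Z = -2768/37
  (25/7, 15/2) → Z = -755/14
  (431/61, 644/61) → Z = -3636/61

u = 292/37, v = 464/37, minimum Z = -2768/37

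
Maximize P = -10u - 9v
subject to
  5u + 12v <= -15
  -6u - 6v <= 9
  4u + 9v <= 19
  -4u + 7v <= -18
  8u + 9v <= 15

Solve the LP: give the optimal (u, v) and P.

Extreme points and P = -10u - 9v:
  (111/83, -150/83) → P = 240/83
  (105/17, -65/17) → P = -465/17
  (15/22, -24/11) → P = 141/11
The feasible region is unbounded (it extends along (1, -1), (9, -8)), but P strictly decreases along every unbounded feasible direction, so there is no improving ray and the maximum is attained at a vertex.

The binding constraints are -6u - 6v = 9 and -4u + 7v = -18.
Solving simultaneously gives u = 15/22, v = -24/11.

u = 15/22, v = -24/11, maximum P = 141/11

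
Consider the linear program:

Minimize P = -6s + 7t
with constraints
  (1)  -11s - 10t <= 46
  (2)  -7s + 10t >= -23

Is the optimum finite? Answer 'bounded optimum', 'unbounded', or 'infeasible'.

unbounded

From the feasible point (-23/18, -115/36), moving in the direction (10, 7) keeps every constraint satisfied while P decreases without bound.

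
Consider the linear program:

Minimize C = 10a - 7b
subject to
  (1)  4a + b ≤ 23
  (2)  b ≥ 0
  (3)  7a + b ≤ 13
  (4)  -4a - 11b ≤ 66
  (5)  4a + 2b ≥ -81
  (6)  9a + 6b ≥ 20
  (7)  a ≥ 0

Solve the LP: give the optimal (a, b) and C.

a = 0, b = 13, minimum C = -91

Extreme points and C = 10a - 7b:
  (58/33, 23/33) → C = 419/33
  (0, 13) → C = -91
  (0, 10/3) → C = -70/3

The optimum lies where 7a + b = 13 and a = 0.
Solving simultaneously gives a = 0, b = 13.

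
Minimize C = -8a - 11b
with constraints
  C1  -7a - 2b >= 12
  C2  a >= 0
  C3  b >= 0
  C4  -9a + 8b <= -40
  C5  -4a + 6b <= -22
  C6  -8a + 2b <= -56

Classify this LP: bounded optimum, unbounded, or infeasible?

The boundaries -7a - 2b = 12 and -8a + 2b = -56 meet at (44/15, -244/15), but that point violates b ≥ 0. Every candidate vertex is excluded by some other constraint, so the feasible region is empty.

infeasible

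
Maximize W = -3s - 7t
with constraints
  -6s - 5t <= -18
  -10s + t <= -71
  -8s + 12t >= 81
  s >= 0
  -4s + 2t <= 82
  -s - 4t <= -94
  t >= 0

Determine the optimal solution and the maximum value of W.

Vertices and W = -3s - 7t:
  (14, 69) → W = -525
  (378/41, 869/41) → W = -7217/41
  (201/11, 833/44) → W = -8243/44
The feasible region is unbounded (it extends along (1, 2), (3, 2)), but W strictly decreases along every unbounded feasible direction, so there is no improving ray and the maximum is attained at a vertex.

The binding constraints are -10s + t = -71 and -s - 4t = -94.
Solving simultaneously gives s = 378/41, t = 869/41.

s = 378/41, t = 869/41, maximum W = -7217/41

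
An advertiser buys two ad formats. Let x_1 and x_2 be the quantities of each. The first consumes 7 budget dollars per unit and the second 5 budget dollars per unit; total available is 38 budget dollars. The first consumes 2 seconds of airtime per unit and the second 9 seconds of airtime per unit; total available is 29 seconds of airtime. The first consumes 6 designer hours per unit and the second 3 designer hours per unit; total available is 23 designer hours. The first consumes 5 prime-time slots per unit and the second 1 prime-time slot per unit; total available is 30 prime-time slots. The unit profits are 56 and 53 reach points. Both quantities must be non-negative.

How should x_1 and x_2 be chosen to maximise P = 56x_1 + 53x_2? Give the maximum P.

x_1 = 5/2, x_2 = 8/3, maximum P = 844/3

Extreme points and P = 56x_1 + 53x_2:
  (0, 0) → P = 0
  (0, 29/9) → P = 1537/9
  (23/6, 0) → P = 644/3
  (5/2, 8/3) → P = 844/3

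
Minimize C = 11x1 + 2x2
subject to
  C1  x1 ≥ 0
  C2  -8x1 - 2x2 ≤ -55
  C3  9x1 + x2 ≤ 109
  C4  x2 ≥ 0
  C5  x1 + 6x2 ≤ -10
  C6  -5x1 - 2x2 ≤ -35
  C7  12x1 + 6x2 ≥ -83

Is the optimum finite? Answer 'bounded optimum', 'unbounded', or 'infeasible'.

The boundaries x1 = 0 and -8x1 - 2x2 = -55 meet at (0, 55/2), but that point violates x1 + 6x2 ≤ -10. Every candidate vertex is excluded by some other constraint, so the feasible region is empty.

infeasible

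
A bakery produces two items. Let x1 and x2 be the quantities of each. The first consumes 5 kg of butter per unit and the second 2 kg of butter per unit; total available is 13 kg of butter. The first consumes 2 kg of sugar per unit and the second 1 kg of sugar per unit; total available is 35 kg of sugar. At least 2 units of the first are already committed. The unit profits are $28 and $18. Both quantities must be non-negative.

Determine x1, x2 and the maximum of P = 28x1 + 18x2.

x1 = 2, x2 = 3/2, maximum P = 83

Feasible corners and P = 28x1 + 18x2:
  (13/5, 0) → P = 364/5
  (2, 0) → P = 56
  (2, 3/2) → P = 83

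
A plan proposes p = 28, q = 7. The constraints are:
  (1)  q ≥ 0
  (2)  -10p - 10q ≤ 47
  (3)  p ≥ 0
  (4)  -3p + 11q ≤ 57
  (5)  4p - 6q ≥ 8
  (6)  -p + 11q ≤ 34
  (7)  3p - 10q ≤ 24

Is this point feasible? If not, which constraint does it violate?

Constraint (6): -p + 11q = 49, which is not ≤ 34. All other constraints are satisfied.

not feasible — violates (6)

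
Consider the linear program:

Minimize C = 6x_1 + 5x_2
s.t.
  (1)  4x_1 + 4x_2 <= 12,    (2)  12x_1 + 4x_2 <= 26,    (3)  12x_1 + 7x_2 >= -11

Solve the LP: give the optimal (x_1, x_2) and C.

x_1 = 113/18, x_2 = -37/3, minimum C = -24

Extreme points and C = 6x_1 + 5x_2:
  (7/4, 5/4) → C = 67/4
  (-32/5, 47/5) → C = 43/5
  (113/18, -37/3) → C = -24

The optimum lies where 12x_1 + 4x_2 = 26 and 12x_1 + 7x_2 = -11.
Solving simultaneously gives x_1 = 113/18, x_2 = -37/3.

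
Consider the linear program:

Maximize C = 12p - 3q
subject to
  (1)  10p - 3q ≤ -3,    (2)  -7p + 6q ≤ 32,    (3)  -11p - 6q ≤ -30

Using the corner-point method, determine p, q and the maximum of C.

Extreme points and C = 12p - 3q:
  (2, 23/3) → C = 1
  (24/31, 111/31) → C = -45/31
  (-1/9, 281/54) → C = -305/18

The binding constraints are 10p - 3q = -3 and -7p + 6q = 32.
Solving simultaneously gives p = 2, q = 23/3.

p = 2, q = 23/3, maximum C = 1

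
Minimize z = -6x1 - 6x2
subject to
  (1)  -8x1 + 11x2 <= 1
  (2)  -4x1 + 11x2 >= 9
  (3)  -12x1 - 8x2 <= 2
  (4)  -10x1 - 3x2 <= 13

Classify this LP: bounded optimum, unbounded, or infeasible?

unbounded

From the feasible point (2, 17/11), moving in the direction (11, 8) keeps every constraint satisfied while z decreases without bound.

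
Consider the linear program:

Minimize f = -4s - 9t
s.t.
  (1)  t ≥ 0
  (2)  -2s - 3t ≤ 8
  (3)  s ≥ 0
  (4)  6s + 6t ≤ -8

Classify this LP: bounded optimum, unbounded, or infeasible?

The boundaries t = 0 and -2s - 3t = 8 meet at (-4, 0), but that point violates s ≥ 0. Every candidate vertex is excluded by some other constraint, so the feasible region is empty.

infeasible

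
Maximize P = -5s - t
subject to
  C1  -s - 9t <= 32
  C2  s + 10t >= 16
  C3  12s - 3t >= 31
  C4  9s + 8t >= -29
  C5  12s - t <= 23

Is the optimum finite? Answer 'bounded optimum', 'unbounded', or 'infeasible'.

infeasible

The boundaries s + 10t = 16 and 12s - 3t = 31 meet at (358/123, 161/123), but that point violates 12s - t ≤ 23. Every candidate vertex is excluded by some other constraint, so the feasible region is empty.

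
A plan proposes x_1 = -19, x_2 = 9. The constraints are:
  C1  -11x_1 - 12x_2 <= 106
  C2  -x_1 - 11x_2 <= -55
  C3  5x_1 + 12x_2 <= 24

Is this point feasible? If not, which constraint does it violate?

C1: 101 ≤ 106 ✓
C2: -80 ≤ -55 ✓
C3: 13 ≤ 24 ✓

feasible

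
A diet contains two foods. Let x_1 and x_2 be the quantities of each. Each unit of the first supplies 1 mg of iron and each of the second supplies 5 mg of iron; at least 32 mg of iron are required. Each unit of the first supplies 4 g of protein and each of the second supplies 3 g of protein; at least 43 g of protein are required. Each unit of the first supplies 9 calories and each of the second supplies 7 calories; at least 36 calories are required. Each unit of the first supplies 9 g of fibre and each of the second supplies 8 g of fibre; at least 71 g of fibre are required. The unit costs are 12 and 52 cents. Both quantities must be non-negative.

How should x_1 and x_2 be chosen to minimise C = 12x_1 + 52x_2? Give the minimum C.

x_1 = 7, x_2 = 5, minimum C = 344

Vertices and C = 12x_1 + 52x_2:
  (0, 43/3) → C = 2236/3
  (32, 0) → C = 384
  (7, 5) → C = 344
The feasible region is unbounded (it extends along (0, 1), (1, 0)), but C strictly increases along every unbounded feasible direction, so there is no improving ray and the minimum is attained at a vertex.

The optimum lies where x_1 + 5x_2 = 32 and 4x_1 + 3x_2 = 43.
Solving simultaneously gives x_1 = 7, x_2 = 5.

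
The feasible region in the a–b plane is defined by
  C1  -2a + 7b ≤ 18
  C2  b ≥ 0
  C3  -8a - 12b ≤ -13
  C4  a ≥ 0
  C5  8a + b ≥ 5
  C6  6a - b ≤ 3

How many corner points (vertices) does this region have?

4

Intersecting each pair of boundary lines and keeping only the points that satisfy every inequality leaves:
  (17/58, 77/29)
  (39/40, 57/20)
  (47/88, 8/11)
  (49/80, 27/40)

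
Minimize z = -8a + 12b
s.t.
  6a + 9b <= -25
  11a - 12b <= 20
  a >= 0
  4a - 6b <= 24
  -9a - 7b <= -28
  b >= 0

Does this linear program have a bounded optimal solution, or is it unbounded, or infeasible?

The boundaries 11a - 12b = 20 and -9a - 7b = -28 meet at (476/185, 128/185), but that point violates 6a + 9b ≤ -25. Every candidate vertex is excluded by some other constraint, so the feasible region is empty.

infeasible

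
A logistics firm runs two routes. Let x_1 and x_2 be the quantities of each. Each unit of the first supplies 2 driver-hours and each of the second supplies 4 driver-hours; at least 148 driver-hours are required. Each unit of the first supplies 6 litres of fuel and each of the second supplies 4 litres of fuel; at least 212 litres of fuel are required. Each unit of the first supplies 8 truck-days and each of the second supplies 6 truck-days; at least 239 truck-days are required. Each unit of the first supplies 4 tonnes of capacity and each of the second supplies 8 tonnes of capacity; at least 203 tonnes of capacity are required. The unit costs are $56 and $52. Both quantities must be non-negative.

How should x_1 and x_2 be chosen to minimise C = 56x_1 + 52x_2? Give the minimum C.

Feasible corners and C = 56x_1 + 52x_2:
  (0, 53) → C = 2756
  (74, 0) → C = 4144
  (16, 29) → C = 2404
The feasible region is unbounded (it extends along (0, 1), (1, 0)), but C strictly increases along every unbounded feasible direction, so there is no improving ray and the minimum is attained at a vertex.

The optimum lies where 2x_1 + 4x_2 = 148 and 6x_1 + 4x_2 = 212.
Solving simultaneously gives x_1 = 16, x_2 = 29.

x_1 = 16, x_2 = 29, minimum C = 2404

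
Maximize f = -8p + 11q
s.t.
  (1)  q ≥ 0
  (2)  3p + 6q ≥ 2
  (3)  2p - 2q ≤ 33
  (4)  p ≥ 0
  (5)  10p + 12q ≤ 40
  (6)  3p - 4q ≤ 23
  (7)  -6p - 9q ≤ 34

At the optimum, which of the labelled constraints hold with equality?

Extreme points and f = -8p + 11q:
  (2/3, 0) → f = -16/3
  (4, 0) → f = -32
  (0, 1/3) → f = 11/3
  (0, 10/3) → f = 110/3

The maximum is at (0, 10/3). Substituting into each constraint, equality holds for (4) and (5); the remaining constraints have slack.

(4) and (5)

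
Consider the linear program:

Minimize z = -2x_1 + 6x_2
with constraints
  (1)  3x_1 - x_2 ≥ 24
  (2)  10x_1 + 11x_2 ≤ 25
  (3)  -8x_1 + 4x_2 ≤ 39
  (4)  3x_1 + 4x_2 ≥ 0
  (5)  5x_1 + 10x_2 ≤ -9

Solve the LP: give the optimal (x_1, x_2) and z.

x_1 = 100/7, x_2 = -75/7, minimum z = -650/7

Corner points and z = -2x_1 + 6x_2:
  (32/5, -24/5) → z = -208/5
  (33/5, -21/5) → z = -192/5
  (100/7, -75/7) → z = -650/7
  (349/45, -43/9) → z = -1988/45

The binding constraints are 10x_1 + 11x_2 = 25 and 3x_1 + 4x_2 = 0.
Solving simultaneously gives x_1 = 100/7, x_2 = -75/7.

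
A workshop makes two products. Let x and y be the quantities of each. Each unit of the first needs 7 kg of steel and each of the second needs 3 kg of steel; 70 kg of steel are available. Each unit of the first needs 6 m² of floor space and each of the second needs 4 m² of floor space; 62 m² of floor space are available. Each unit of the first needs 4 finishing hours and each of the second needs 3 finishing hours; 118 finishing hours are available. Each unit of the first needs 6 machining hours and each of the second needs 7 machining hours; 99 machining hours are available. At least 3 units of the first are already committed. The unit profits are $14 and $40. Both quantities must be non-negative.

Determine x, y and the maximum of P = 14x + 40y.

x = 3, y = 11, maximum P = 482

Corner points and P = 14x + 40y:
  (10, 0) → P = 140
  (3, 0) → P = 42
  (47/5, 7/5) → P = 938/5
  (3, 11) → P = 482

The binding constraints are 6x + 4y = 62 and x = 3.
Solving simultaneously gives x = 3, y = 11.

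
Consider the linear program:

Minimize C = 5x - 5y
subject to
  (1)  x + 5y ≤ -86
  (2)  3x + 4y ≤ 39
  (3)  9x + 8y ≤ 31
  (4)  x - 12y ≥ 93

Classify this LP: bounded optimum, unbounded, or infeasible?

unbounded

From the feasible point (843/37, -805/37), moving in the direction (-12, -1) keeps every constraint satisfied while C decreases without bound.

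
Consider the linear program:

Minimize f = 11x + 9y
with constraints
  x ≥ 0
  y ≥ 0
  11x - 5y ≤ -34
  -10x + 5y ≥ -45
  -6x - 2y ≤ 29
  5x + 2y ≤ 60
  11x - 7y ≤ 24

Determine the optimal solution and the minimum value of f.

Vertices and f = 11x + 9y:
  (0, 34/5) → f = 306/5
  (0, 30) → f = 270
  (232/47, 830/47) → f = 10022/47

x = 0, y = 34/5, minimum f = 306/5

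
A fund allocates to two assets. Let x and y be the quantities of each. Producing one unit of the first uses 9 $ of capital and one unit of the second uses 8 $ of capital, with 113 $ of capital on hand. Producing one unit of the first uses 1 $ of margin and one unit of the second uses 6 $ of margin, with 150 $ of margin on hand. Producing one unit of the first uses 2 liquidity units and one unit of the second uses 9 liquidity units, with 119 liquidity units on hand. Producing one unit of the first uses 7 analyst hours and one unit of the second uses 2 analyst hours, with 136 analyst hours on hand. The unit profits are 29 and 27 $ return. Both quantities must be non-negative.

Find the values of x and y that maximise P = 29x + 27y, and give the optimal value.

x = 1, y = 13, maximum P = 380

The optimum lies where 9x + 8y = 113 and 2x + 9y = 119.
Solving simultaneously gives x = 1, y = 13.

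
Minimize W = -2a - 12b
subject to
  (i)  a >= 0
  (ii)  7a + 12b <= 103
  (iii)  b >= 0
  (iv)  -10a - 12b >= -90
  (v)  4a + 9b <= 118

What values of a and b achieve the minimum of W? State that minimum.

The optimum lies where a = 0 and -10a - 12b = -90.
Solving simultaneously gives a = 0, b = 15/2.

a = 0, b = 15/2, minimum W = -90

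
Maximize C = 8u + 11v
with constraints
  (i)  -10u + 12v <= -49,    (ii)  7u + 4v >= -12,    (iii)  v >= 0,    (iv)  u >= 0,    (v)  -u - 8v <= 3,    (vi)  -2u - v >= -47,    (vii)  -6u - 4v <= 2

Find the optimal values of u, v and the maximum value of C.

u = 613/34, v = 186/17, maximum C = 4498/17

Feasible corners and C = 8u + 11v:
  (49/10, 0) → C = 196/5
  (613/34, 186/17) → C = 4498/17
  (47/2, 0) → C = 188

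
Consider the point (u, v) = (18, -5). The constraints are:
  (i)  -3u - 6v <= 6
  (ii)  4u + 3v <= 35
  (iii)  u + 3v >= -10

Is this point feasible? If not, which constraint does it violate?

Constraint (ii): 4u + 3v = 57, which is not ≤ 35. All other constraints are satisfied.

not feasible — violates (ii)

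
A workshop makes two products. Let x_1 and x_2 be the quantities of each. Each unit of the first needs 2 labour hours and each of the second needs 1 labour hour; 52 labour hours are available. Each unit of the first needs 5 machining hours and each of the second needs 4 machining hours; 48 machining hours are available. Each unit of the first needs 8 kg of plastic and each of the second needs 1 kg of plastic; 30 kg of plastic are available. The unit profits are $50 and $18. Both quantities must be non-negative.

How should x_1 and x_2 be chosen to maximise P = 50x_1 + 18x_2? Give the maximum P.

x_1 = 8/3, x_2 = 26/3, maximum P = 868/3

Feasible corners and P = 50x_1 + 18x_2:
  (0, 0) → P = 0
  (0, 12) → P = 216
  (15/4, 0) → P = 375/2
  (8/3, 26/3) → P = 868/3

The binding constraints are 5x_1 + 4x_2 = 48 and 8x_1 + x_2 = 30.
Solving simultaneously gives x_1 = 8/3, x_2 = 26/3.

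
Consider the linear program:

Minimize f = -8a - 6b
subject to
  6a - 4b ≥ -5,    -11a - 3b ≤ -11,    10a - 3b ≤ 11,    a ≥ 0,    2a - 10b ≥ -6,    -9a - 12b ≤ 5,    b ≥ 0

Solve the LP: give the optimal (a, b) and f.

a = 64/47, b = 41/47, minimum f = -758/47

Vertices and f = -8a - 6b:
  (23/29, 22/29) → f = -316/29
  (1, 0) → f = -8
  (64/47, 41/47) → f = -758/47
  (11/10, 0) → f = -44/5

At the optimal vertex, 10a - 3b = 11 and 2a - 10b = -6.
Solving simultaneously gives a = 64/47, b = 41/47.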